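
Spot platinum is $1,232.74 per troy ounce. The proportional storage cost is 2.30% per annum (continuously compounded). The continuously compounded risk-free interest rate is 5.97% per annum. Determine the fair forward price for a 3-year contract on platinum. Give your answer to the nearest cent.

Net carry = r + u − y = 0.0597 + 0.0230 − 0.0000 = 0.0827
F = S·e^((r+u−y)T) = 1232.74 · e^(0.0827 × 3) = 1232.74 · e^0.24810000
= 1232.74 × 1.28158808 = $1,579.86 per troy ounce

$1,579.86 per troy ounce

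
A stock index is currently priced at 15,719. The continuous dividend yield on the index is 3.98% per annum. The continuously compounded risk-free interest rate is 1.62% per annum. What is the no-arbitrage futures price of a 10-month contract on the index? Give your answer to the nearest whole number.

F = S·e^((r − q)T) = 15719 · e^((0.0162 − 0.0398) × 10/12)
= 15719 · e^-0.019667 = 15719 × 0.980525
F = 15,413

15,413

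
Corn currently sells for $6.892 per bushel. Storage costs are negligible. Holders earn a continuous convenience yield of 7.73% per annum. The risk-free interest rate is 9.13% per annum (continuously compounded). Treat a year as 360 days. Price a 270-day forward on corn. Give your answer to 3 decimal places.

Net carry = r + u − y = 0.0913 + 0.0000 − 0.0773 = 0.0140
F = S·e^((r+u−y)T) = 6.892 · e^(0.0140 × 270/360) = 6.892 · e^0.010500
= 6.892 × 1.010555 = $6.965 per bushel

$6.965 per bushel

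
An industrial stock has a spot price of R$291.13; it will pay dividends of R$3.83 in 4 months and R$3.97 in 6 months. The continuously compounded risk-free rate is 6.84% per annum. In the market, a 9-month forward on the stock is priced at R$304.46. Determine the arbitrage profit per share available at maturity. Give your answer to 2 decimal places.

R$5.98 per share

PV(dividends) I = 3.83·e^(−0.0684·4/12) + 3.97·e^(−0.0684·6/12) = 7.5802
Fair forward F* = (S − I)·e^(rT) = (291.13 − 7.5802)·e^0.051300 = 283.5498 × 1.052639 = 298.4756
Market R$304.46 > fair 298.4756: forward overpriced → cash-and-carry (borrow at r, buy the stock and collect the dividends, short the forward).
Profit at T = |F_mkt − F*| = |304.46 − 298.4756| = R$5.98 per share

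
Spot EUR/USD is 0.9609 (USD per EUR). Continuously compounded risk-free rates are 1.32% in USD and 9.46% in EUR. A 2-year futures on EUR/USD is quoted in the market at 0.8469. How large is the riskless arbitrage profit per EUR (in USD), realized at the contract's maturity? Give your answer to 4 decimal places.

0.0304 per EUR (in USD)

Fair futures: F* = S·e^(carry·T), with carry = (r_USD − r_EUR) = 0.0132 − 0.0946 = -0.0814
F* = 0.9609 · e^(-0.0814 × 2) = 0.9609 · e^-0.162800 = 0.9609 × 0.849761 = 0.8165
Market 0.8469 > fair 0.8165: forward overpriced → cash-and-carry (buy spot, short the forward).
At maturity, profit = |F_mkt − F*| = |0.8469 − 0.8165| = 0.0304 per EUR (in USD)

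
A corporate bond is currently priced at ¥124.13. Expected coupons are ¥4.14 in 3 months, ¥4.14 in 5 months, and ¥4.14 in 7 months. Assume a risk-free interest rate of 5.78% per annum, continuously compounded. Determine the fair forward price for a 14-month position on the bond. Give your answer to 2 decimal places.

PV(coupons) I = 4.14·e^(−0.0578·3/12) + 4.14·e^(−0.0578·5/12) + 4.14·e^(−0.0578·7/12)
I = 4.0806 + 4.0415 + 4.0027 = 12.1248
F = (S − I)·e^(rT) = (124.13 − 12.1248) · e^(0.0578·14/12)
= 112.0052 · e^0.067433 = 112.0052 × 1.069759 = ¥119.82

¥119.82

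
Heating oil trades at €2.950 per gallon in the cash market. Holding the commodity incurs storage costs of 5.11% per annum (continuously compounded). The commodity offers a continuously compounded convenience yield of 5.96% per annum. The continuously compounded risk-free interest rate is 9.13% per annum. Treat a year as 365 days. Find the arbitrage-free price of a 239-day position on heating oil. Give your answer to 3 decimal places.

€3.114 per gallon

Net carry = r + u − y = 0.0913 + 0.0511 − 0.0596 = 0.0828
F = S·e^((r+u−y)T) = 2.950 · e^(0.0828 × 239/365) = 2.950 · e^0.054217
= 2.950 × 1.055714 = €3.114 per gallon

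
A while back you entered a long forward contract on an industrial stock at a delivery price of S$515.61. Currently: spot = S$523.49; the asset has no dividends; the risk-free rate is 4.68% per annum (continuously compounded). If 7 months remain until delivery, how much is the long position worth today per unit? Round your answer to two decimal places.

S$21.77

Current fair forward for the remaining 7 months: F = S·e^(r·T), r = 0.0468
F = 523.49 · e^(0.0468 × 7/12) = 523.49 × 1.027676 = 537.9781
Value of long forward = (F − K)·e^(−rT) = (537.9781 − 515.61) · e^(−0.0468·7/12)
= 22.3681 × 0.973069 = 21.77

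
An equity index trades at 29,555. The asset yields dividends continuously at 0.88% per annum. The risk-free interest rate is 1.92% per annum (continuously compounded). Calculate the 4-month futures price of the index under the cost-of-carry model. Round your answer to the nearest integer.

29,658

F = S·e^((r − q)T) = 29555 · e^((0.0192 − 0.0088) × 4/12)
= 29555 · e^0.003467 = 29555 × 1.003473
F = 29,658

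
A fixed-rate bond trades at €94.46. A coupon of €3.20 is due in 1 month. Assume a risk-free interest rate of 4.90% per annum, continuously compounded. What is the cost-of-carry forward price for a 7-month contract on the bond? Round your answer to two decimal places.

€93.92

PV(coupons) I = 3.20·e^(−0.0490·1/12)
I = 3.1870
F = (S − I)·e^(rT) = (94.46 − 3.1870) · e^(0.0490·7/12)
= 91.2730 · e^0.028583 = 91.2730 × 1.028995 = €93.92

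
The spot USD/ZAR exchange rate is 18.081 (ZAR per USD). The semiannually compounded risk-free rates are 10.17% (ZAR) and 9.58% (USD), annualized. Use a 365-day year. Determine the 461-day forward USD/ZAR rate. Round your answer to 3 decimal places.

By covered interest parity, F = S · (1+r_ZAR/2)^(2T) / (1+r_USD/2)^(2T)
= 18.081 × 1.133476 / 1.125456 = 18.081 × 1.007126
F = 18.210 ZAR per USD

18.210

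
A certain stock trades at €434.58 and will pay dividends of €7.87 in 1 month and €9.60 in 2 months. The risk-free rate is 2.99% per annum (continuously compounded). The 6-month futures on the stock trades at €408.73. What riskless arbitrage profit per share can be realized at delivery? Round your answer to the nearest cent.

PV(dividends) I = 7.87·e^(−0.0299·1/12) + 9.60·e^(−0.0299·2/12) = 17.4027
Fair futures F* = (S − I)·e^(rT) = (434.58 − 17.4027)·e^0.014950 = 417.1773 × 1.015062 = 423.4608
Market €408.73 < fair 423.4608: forward underpriced → reverse cash-and-carry (short the stock, invest proceeds at r, pay the dividends, go long the forward).
Profit at T = |F_mkt − F*| = |408.73 − 423.4608| = €14.73 per share

€14.73 per share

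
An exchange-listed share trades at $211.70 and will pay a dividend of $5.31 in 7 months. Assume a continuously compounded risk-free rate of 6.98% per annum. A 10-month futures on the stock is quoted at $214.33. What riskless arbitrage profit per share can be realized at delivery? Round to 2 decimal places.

$4.65 per share

PV(dividends) I = 5.31·e^(−0.0698·7/12) = 5.0981
Fair futures F* = (S − I)·e^(rT) = (211.70 − 5.0981)·e^0.058167 = 206.6019 × 1.059892 = 218.9757
Market $214.33 < fair 218.9757: forward underpriced → reverse cash-and-carry (short the stock, invest proceeds at r, pay the dividends, go long the forward).
Profit at T = |F_mkt − F*| = |214.33 − 218.9757| = $4.65 per share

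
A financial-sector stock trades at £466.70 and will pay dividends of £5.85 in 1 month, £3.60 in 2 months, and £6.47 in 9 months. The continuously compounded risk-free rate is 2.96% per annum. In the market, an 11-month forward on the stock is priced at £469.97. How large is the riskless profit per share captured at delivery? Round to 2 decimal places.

£6.61 per share

PV(dividends) I = 5.85·e^(−0.0296·1/12) + 3.60·e^(−0.0296·2/12) + 6.47·e^(−0.0296·9/12) = 15.7458
Fair forward F* = (S − I)·e^(rT) = (466.70 − 15.7458)·e^0.027133 = 450.9542 × 1.027504 = 463.3572
Market £469.97 > fair 463.3572: forward overpriced → cash-and-carry (borrow at r, buy the stock and collect the dividends, short the forward).
Profit at T = |F_mkt − F*| = |469.97 − 463.3572| = £6.61 per share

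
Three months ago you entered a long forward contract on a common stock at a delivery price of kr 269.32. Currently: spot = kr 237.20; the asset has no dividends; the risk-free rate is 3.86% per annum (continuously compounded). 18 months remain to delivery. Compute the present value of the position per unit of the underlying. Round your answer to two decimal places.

Current fair forward for the remaining 18 months: F = S·e^(r·T), r = 0.0386
F = 237.20 · e^(0.0386 × 18/12) = 237.20 × 1.059609 = 251.3393
Value of long forward = (F − K)·e^(−rT) = (251.3393 − 269.32) · e^(−0.0386·18/12)
= -17.9807 × 0.943744 = -16.97

-kr 16.97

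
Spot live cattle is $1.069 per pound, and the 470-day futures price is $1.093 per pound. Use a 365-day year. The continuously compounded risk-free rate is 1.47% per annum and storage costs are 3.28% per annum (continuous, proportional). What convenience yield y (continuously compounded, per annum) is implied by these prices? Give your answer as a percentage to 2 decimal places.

3.03%

F = S·e^((r+u−y)T) ⇒ (r+u−y) = ln(F/S)/T
ln(1.093/1.069) = 0.022203; /T ⇒ 0.017243
y = r + u − ln(F/S)/T = 0.0147 + 0.0328 − 0.017243 = 0.030257
y = 3.03%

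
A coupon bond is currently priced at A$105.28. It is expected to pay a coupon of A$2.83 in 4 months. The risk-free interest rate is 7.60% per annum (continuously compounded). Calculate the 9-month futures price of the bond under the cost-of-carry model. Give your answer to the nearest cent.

PV(coupons) I = 2.83·e^(−0.0760·4/12)
I = 2.7592
F = (S − I)·e^(rT) = (105.28 − 2.7592) · e^(0.0760·9/12)
= 102.5208 · e^0.057000 = 102.5208 × 1.058656 = A$108.53

A$108.53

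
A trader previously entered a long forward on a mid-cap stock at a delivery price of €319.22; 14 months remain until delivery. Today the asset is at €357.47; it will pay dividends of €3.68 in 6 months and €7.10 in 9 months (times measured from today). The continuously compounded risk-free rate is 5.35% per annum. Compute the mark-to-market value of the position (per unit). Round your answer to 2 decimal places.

€47.16

PV(remaining dividends) I = 3.68·e^(−0.0535·6/12) + 7.10·e^(−0.0535·9/12) = 10.4036
Current forward F = (S − I)·e^(rT) = (357.47 − 10.4036)·e^(0.0535·14/12) = 347.0664 × 1.064406 = 369.4196
Value (long) = (F − K)·e^(−rT) = (369.4196 − 319.22) × 0.939491 = 47.1621
Value = €47.16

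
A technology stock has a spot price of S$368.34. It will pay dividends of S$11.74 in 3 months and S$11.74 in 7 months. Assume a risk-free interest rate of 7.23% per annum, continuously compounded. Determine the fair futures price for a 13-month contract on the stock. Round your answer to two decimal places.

PV(dividends) I = 11.74·e^(−0.0723·3/12) + 11.74·e^(−0.0723·7/12)
I = 11.5297 + 11.2552 = 22.7849
F = (S − I)·e^(rT) = (368.34 − 22.7849) · e^(0.0723·13/12)
= 345.5551 · e^0.078325 = 345.5551 × 1.081474 = S$373.71

S$373.71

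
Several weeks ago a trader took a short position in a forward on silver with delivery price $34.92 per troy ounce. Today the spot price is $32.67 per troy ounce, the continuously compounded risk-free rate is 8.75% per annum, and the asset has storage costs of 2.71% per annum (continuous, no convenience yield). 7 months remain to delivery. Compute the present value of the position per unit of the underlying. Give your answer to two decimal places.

Current fair forward for the remaining 7 months: F = S·e^((r + u)·T), (r + u) = 0.0875 + 0.0271 = 0.1146
F = 32.67 · e^(0.1146 × 7/12) = 32.67 × 1.069135 = 34.9286
Value of long forward = (F − K)·e^(−rT) = (34.9286 − 34.92) · e^(−0.0875·7/12)
= 0.0086 × 0.950239 = 0.01
Short position value = −(long value) = -$0.01

-$0.01 per troy ounce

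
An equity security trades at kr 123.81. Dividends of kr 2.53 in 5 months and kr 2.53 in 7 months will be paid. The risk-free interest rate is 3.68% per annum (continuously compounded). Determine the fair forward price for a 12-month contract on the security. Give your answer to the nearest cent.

kr 123.30

PV(dividends) I = 2.53·e^(−0.0368·5/12) + 2.53·e^(−0.0368·7/12)
I = 2.4915 + 2.4763 = 4.9678
F = (S − I)·e^(rT) = (123.81 − 4.9678) · e^(0.0368·12/12)
= 118.8422 · e^0.036800 = 118.8422 × 1.037486 = kr 123.30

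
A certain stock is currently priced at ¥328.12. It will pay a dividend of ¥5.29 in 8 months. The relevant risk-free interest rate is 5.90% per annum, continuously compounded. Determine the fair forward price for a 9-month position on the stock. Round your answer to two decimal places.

PV(dividends) I = 5.29·e^(−0.0590·8/12)
I = 5.0860
F = (S − I)·e^(rT) = (328.12 − 5.0860) · e^(0.0590·9/12)
= 323.0340 · e^0.044250 = 323.0340 × 1.045244 = ¥337.65

¥337.65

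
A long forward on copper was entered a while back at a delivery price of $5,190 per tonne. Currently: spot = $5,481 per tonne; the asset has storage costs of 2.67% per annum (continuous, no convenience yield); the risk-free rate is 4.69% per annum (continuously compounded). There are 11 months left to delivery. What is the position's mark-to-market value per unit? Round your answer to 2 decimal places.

Current fair forward for the remaining 11 months: F = S·e^((r + u)·T), (r + u) = 0.0469 + 0.0267 = 0.0736
F = 5481 · e^(0.0736 × 11/12) = 5481 × 1.06979460 = 5863.5442
Value of long forward = (F − K)·e^(−rT) = (5863.5442 − 5190) · e^(−0.0469·11/12)
= 673.5442 × 0.95791937 = 645.20

$645.20 per tonne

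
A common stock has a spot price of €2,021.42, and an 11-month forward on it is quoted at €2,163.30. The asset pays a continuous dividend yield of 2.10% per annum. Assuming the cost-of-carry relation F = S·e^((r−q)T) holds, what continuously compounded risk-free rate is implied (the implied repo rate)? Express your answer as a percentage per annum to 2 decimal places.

From F = S·e^((r−q)T): (r − q) = ln(F/S)/T
ln(2163.30/2021.42) = ln(1.070188) = 0.067834
(r − q) = 0.067834 / (11/12) = 0.074001
r = ln(F/S)/T + q = 0.074001 + 0.0210 = 0.095001
r = 9.50%

9.50%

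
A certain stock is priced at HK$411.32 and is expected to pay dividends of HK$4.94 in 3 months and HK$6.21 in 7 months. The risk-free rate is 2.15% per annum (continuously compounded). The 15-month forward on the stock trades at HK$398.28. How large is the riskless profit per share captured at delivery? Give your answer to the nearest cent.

PV(dividends) I = 4.94·e^(−0.0215·3/12) + 6.21·e^(−0.0215·7/12) = 11.0461
Fair forward F* = (S − I)·e^(rT) = (411.32 − 11.0461)·e^0.026875 = 400.2739 × 1.027239 = 411.1770
Market HK$398.28 < fair 411.1770: forward underpriced → reverse cash-and-carry (short the stock, invest proceeds at r, pay the dividends, go long the forward).
Profit at T = |F_mkt − F*| = |398.28 − 411.1770| = HK$12.90 per share

HK$12.90 per share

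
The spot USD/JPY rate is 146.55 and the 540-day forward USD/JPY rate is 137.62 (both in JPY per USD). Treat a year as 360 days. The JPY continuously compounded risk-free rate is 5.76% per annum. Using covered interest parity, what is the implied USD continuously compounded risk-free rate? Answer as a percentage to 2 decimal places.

9.95%

F = S·e^((r_JPY − r_USD)T) ⇒ r_USD = r_JPY − ln(F/S)/T
ln(137.62/146.55) = -0.062870; /(540/360) = -0.041913
r_USD = 0.0576 + 0.041913 = 0.099513
r_USD = 9.95%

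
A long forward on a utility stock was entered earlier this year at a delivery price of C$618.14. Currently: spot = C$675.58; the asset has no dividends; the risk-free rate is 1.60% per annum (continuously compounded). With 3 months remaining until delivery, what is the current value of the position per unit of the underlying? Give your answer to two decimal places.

C$59.91

Current fair forward for the remaining 3 months: F = S·e^(r·T), r = 0.0160
F = 675.58 · e^(0.0160 × 3/12) = 675.58 × 1.004008 = 678.2877
Value of long forward = (F − K)·e^(−rT) = (678.2877 − 618.14) · e^(−0.0160·3/12)
= 60.1477 × 0.996008 = 59.91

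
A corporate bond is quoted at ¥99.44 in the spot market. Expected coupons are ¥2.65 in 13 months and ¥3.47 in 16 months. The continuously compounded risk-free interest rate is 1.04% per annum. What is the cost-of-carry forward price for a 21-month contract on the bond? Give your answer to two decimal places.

¥95.11

PV(coupons) I = 2.65·e^(−0.0104·13/12) + 3.47·e^(−0.0104·16/12)
I = 2.6203 + 3.4222 = 6.0425
F = (S − I)·e^(rT) = (99.44 − 6.0425) · e^(0.0104·21/12)
= 93.3975 · e^0.018200 = 93.3975 × 1.018367 = ¥95.11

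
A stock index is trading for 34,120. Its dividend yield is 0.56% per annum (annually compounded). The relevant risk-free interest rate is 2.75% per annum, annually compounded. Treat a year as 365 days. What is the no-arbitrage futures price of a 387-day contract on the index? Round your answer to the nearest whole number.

34,908

F = S · (1+r)^T / (1+q)^T
= 34120 × 1.029181 / 1.005939 = 34120 × 1.023105
F = 34,908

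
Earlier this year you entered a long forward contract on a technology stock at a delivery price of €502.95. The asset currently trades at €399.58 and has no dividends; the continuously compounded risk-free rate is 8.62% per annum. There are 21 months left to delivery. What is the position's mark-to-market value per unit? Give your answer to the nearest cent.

-€32.95

Current fair forward for the remaining 21 months: F = S·e^(r·T), r = 0.0862
F = 399.58 · e^(0.0862 × 21/12) = 399.58 × 1.162822 = 464.6404
Value of long forward = (F − K)·e^(−rT) = (464.6404 − 502.95) · e^(−0.0862·21/12)
= -38.3096 × 0.859977 = -32.95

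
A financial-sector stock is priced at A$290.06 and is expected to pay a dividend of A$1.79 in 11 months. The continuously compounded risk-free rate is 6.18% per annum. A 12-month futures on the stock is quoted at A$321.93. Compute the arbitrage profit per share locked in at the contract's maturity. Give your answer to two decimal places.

PV(dividends) I = 1.79·e^(−0.0618·11/12) = 1.6914
Fair futures F* = (S − I)·e^(rT) = (290.06 − 1.6914)·e^0.061800 = 288.3686 × 1.063750 = 306.7521
Market A$321.93 > fair 306.7521: forward overpriced → cash-and-carry (borrow at r, buy the stock and collect the dividends, short the forward).
Profit at T = |F_mkt − F*| = |321.93 − 306.7521| = A$15.18 per share

A$15.18 per share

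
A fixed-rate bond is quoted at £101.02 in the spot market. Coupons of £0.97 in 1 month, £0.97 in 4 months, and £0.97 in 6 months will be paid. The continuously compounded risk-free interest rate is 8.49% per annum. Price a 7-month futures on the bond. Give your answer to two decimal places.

PV(coupons) I = 0.97·e^(−0.0849·1/12) + 0.97·e^(−0.0849·4/12) + 0.97·e^(−0.0849·6/12)
I = 0.9632 + 0.9429 + 0.9297 = 2.8358
F = (S − I)·e^(rT) = (101.02 − 2.8358) · e^(0.0849·7/12)
= 98.1842 · e^0.049525 = 98.1842 × 1.050772 = £103.17

£103.17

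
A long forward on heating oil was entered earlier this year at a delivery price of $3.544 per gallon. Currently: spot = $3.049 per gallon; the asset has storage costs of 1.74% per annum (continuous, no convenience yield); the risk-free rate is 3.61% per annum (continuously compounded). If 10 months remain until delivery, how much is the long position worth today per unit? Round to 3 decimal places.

-$0.345 per gallon

Current fair forward for the remaining 10 months: F = S·e^((r + u)·T), (r + u) = 0.0361 + 0.0174 = 0.0535
F = 3.049 · e^(0.0535 × 10/12) = 3.049 × 1.045592 = 3.1880
Value of long forward = (F − K)·e^(−rT) = (3.1880 − 3.544) · e^(−0.0361·10/12)
= -0.3560 × 0.970365 = -0.345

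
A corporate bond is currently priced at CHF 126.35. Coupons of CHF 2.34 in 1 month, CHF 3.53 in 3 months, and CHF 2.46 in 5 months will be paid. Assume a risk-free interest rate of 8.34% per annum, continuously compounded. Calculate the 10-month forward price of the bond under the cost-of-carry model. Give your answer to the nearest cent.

CHF 126.70

PV(coupons) I = 2.34·e^(−0.0834·1/12) + 3.53·e^(−0.0834·3/12) + 2.46·e^(−0.0834·5/12)
I = 2.3238 + 3.4572 + 2.3760 = 8.1570
F = (S − I)·e^(rT) = (126.35 − 8.1570) · e^(0.0834·10/12)
= 118.1930 · e^0.069500 = 118.1930 × 1.071972 = CHF 126.70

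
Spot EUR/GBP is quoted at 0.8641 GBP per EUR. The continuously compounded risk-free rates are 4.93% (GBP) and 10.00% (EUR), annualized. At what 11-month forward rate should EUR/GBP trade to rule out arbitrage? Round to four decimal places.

F = S·e^((r_GBP − r_EUR)T) = 0.8641 · e^((0.0493 − 0.1000) × 11/12)
= 0.8641 · e^-0.046475 = 0.8641 × 0.954588
F = 0.8249 GBP per EUR

0.8249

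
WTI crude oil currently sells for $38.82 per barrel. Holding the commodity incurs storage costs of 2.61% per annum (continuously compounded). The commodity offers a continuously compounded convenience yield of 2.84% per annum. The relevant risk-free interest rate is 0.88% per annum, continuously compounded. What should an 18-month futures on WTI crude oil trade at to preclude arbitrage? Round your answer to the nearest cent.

$39.20 per barrel

Net carry = r + u − y = 0.0088 + 0.0261 − 0.0284 = 0.0065
F = S·e^((r+u−y)T) = 38.82 · e^(0.0065 × 18/12) = 38.82 · e^0.009750
= 38.82 × 1.009798 = $39.20 per barrel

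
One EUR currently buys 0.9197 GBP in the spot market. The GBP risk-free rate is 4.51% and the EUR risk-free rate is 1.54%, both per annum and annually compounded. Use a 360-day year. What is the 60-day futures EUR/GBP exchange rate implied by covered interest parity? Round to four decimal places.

By covered interest parity, F = S · (1+r_GBP)^T / (1+r_EUR)^T
= 0.9197 × 1.007379 / 1.002550 = 0.9197 × 1.004817
F = 0.9241 GBP per EUR

0.9241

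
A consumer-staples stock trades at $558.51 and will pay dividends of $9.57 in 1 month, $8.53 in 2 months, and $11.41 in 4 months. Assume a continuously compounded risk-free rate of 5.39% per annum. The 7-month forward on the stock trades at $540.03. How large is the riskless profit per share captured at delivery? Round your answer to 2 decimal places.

$6.20 per share

PV(dividends) I = 9.57·e^(−0.0539·1/12) + 8.53·e^(−0.0539·2/12) + 11.41·e^(−0.0539·4/12) = 29.1877
Fair forward F* = (S − I)·e^(rT) = (558.51 − 29.1877)·e^0.031442 = 529.3223 × 1.031942 = 546.2299
Market $540.03 < fair 546.2299: forward underpriced → reverse cash-and-carry (short the stock, invest proceeds at r, pay the dividends, go long the forward).
Profit at T = |F_mkt − F*| = |540.03 − 546.2299| = $6.20 per share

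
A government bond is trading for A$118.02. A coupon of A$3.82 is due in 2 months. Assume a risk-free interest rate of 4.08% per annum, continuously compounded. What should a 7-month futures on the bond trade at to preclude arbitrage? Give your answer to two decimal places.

A$116.98

PV(coupons) I = 3.82·e^(−0.0408·2/12)
I = 3.7941
F = (S − I)·e^(rT) = (118.02 − 3.7941) · e^(0.0408·7/12)
= 114.2259 · e^0.023800 = 114.2259 × 1.024085 = A$116.98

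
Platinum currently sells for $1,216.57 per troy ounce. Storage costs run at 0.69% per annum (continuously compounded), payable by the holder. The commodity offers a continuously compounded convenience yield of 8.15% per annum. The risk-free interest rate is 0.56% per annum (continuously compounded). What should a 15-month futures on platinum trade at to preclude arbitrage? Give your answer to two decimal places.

$1,116.04 per troy ounce

Net carry = r + u − y = 0.0056 + 0.0069 − 0.0815 = -0.0690
F = S·e^((r+u−y)T) = 1216.57 · e^(-0.0690 × 15/12) = 1216.57 · e^-0.08625000
= 1216.57 × 0.91736486 = $1,116.04 per troy ounce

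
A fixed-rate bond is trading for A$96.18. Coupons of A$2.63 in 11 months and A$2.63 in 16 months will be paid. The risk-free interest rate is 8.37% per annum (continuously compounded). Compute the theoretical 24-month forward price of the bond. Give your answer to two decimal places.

PV(coupons) I = 2.63·e^(−0.0837·11/12) + 2.63·e^(−0.0837·16/12)
I = 2.4358 + 2.3523 = 4.7881
F = (S − I)·e^(rT) = (96.18 − 4.7881) · e^(0.0837·24/12)
= 91.3919 · e^0.167400 = 91.3919 × 1.182227 = A$108.05

A$108.05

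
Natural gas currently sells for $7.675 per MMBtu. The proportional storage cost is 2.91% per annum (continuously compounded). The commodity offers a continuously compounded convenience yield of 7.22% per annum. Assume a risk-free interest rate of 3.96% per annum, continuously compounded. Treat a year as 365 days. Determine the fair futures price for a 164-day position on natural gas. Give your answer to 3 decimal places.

Net carry = r + u − y = 0.0396 + 0.0291 − 0.0722 = -0.0035
F = S·e^((r+u−y)T) = 7.675 · e^(-0.0035 × 164/365) = 7.675 · e^-0.001573
= 7.675 × 0.998428 = $7.663 per MMBtu

$7.663 per MMBtu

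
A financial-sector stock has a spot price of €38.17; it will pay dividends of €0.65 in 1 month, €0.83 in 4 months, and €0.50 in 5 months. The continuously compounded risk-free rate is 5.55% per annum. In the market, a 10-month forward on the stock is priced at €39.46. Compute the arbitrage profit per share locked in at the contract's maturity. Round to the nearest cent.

PV(dividends) I = 0.65·e^(−0.0555·1/12) + 0.83·e^(−0.0555·4/12) + 0.50·e^(−0.0555·5/12) = 1.9504
Fair forward F* = (S − I)·e^(rT) = (38.17 − 1.9504)·e^0.046250 = 36.2196 × 1.047336 = 37.9341
Market €39.46 > fair 37.9341: forward overpriced → cash-and-carry (borrow at r, buy the stock and collect the dividends, short the forward).
Profit at T = |F_mkt − F*| = |39.46 − 37.9341| = €1.53 per share

€1.53 per share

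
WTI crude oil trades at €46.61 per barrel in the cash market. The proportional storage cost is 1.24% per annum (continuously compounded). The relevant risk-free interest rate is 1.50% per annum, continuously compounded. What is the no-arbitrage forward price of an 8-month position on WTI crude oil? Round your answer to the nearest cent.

Net carry = r + u − y = 0.0150 + 0.0124 − 0.0000 = 0.0274
F = S·e^((r+u−y)T) = 46.61 · e^(0.0274 × 8/12) = 46.61 · e^0.018267
= 46.61 × 1.018435 = €47.47 per barrel

€47.47 per barrel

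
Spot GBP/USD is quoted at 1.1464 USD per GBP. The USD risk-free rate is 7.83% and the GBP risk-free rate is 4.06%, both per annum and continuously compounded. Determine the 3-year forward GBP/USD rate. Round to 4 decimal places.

F = S·e^((r_USD − r_GBP)T) = 1.1464 · e^((0.0783 − 0.0406) × 3)
= 1.1464 · e^0.113100 = 1.1464 × 1.119744
F = 1.2837 USD per GBP

1.2837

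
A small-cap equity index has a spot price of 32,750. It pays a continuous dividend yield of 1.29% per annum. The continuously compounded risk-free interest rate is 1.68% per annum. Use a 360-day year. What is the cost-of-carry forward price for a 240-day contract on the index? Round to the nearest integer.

F = S·e^((r − q)T) = 32750 · e^((0.0168 − 0.0129) × 240/360)
= 32750 · e^0.002600 = 32750 × 1.002603
F = 32,835

32,835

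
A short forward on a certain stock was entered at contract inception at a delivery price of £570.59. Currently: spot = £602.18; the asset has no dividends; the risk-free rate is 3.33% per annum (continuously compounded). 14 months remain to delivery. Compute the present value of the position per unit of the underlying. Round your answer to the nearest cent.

Current fair forward for the remaining 14 months: F = S·e^(r·T), r = 0.0333
F = 602.18 · e^(0.0333 × 14/12) = 602.18 × 1.039615 = 626.0354
Value of long forward = (F − K)·e^(−rT) = (626.0354 − 570.59) · e^(−0.0333·14/12)
= 55.4454 × 0.961895 = 53.33
Short position value = −(long value) = -£53.33

-£53.33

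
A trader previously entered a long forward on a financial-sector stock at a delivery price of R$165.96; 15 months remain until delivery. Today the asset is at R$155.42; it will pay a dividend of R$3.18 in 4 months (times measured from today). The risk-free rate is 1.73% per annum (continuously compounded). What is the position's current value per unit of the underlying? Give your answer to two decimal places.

-R$10.15

PV(remaining dividends) I = 3.18·e^(−0.0173·4/12) = 3.1617
Current forward F = (S − I)·e^(rT) = (155.42 − 3.1617)·e^(0.0173·15/12) = 152.2583 × 1.021861 = 155.5868
Value (long) = (F − K)·e^(−rT) = (155.5868 − 165.96) × 0.978607 = -10.1513
Value = -R$10.15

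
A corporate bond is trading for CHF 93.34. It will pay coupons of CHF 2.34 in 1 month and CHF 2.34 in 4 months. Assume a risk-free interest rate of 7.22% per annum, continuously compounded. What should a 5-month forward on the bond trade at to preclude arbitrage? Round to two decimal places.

PV(coupons) I = 2.34·e^(−0.0722·1/12) + 2.34·e^(−0.0722·4/12)
I = 2.3260 + 2.2844 = 4.6104
F = (S − I)·e^(rT) = (93.34 − 4.6104) · e^(0.0722·5/12)
= 88.7296 · e^0.030083 = 88.7296 × 1.030540 = CHF 91.44

CHF 91.44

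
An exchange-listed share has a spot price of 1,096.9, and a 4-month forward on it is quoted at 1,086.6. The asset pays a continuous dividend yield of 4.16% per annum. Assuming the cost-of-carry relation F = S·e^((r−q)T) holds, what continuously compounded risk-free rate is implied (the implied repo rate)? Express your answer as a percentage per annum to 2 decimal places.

1.33%

From F = S·e^((r−q)T): (r − q) = ln(F/S)/T
ln(1086.6/1096.9) = ln(0.990610) = -0.009434
(r − q) = -0.009434 / (4/12) = -0.028302
r = ln(F/S)/T + q = -0.028302 + 0.0416 = 0.013298
r = 1.33%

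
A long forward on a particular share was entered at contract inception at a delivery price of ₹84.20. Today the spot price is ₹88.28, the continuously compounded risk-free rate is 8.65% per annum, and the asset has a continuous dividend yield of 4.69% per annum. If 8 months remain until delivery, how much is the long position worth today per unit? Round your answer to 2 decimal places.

Current fair forward for the remaining 8 months: F = S·e^((r − q)·T), (r − q) = 0.0865 − 0.0469 = 0.0396
F = 88.28 · e^(0.0396 × 8/12) = 88.28 × 1.026752 = 90.6417
Value of long forward = (F − K)·e^(−rT) = (90.6417 − 84.20) · e^(−0.0865·8/12)
= 6.4417 × 0.943965 = 6.08

₹6.08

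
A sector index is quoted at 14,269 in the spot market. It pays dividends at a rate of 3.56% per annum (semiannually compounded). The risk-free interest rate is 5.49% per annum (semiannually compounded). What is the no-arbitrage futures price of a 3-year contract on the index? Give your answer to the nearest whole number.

F = S · (1+r/2)^(2T) / (1+q/2)^(2T)
= 14269 × 1.176425 / 1.111667 = 14269 × 1.058253
F = 15,100

15,100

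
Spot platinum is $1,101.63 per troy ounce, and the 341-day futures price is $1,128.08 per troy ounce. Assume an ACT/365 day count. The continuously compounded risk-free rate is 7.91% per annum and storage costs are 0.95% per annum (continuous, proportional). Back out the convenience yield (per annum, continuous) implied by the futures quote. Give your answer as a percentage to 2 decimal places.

6.32%

F = S·e^((r+u−y)T) ⇒ (r+u−y) = ln(F/S)/T
ln(1128.08/1101.63) = 0.023726; /T ⇒ 0.025396
y = r + u − ln(F/S)/T = 0.0791 + 0.0095 − 0.025396 = 0.063204
y = 6.32%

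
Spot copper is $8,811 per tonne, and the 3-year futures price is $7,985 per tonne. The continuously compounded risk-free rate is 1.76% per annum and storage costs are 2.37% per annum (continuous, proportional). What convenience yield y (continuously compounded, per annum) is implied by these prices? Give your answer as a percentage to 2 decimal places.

7.41%

F = S·e^((r+u−y)T) ⇒ (r+u−y) = ln(F/S)/T
ln(7985/8811) = -0.098436; /T ⇒ -0.032812
y = r + u − ln(F/S)/T = 0.0176 + 0.0237 + 0.032812 = 0.074112
y = 7.41%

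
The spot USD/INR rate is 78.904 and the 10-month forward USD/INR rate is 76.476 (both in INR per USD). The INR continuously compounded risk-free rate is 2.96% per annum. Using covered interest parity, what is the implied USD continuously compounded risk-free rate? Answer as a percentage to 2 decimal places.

6.71%

F = S·e^((r_INR − r_USD)T) ⇒ r_USD = r_INR − ln(F/S)/T
ln(76.476/78.904) = -0.031255; /(10/12) = -0.037506
r_USD = 0.0296 + 0.037506 = 0.067106
r_USD = 6.71%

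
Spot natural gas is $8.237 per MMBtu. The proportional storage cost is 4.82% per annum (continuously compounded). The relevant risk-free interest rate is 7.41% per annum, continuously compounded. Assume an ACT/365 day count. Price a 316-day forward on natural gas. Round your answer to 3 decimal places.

$9.157 per MMBtu

Net carry = r + u − y = 0.0741 + 0.0482 − 0.0000 = 0.1223
F = S·e^((r+u−y)T) = 8.237 · e^(0.1223 × 316/365) = 8.237 · e^0.105882
= 8.237 × 1.111691 = $9.157 per MMBtu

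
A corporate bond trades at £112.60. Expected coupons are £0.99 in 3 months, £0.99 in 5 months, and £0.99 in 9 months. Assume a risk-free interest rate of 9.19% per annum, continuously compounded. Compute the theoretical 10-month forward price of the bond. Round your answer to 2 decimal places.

£118.49

PV(coupons) I = 0.99·e^(−0.0919·3/12) + 0.99·e^(−0.0919·5/12) + 0.99·e^(−0.0919·9/12)
I = 0.9675 + 0.9528 + 0.9241 = 2.8444
F = (S − I)·e^(rT) = (112.60 − 2.8444) · e^(0.0919·10/12)
= 109.7556 · e^0.076583 = 109.7556 × 1.079592 = £118.49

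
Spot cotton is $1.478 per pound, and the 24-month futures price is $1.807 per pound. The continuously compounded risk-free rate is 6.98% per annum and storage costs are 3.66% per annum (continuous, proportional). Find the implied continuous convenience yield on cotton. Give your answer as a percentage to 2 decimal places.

F = S·e^((r+u−y)T) ⇒ (r+u−y) = ln(F/S)/T
ln(1.807/1.478) = 0.200978; /T ⇒ 0.100489
y = r + u − ln(F/S)/T = 0.0698 + 0.0366 − 0.100489 = 0.005911
y = 0.59%

0.59%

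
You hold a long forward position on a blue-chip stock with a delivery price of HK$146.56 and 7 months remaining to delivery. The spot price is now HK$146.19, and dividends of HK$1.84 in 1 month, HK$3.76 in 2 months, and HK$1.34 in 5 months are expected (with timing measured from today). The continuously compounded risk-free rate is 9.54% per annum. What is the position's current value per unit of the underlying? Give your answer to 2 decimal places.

HK$0.75

PV(remaining dividends) I = 1.84·e^(−0.0954·1/12) + 3.76·e^(−0.0954·2/12) + 1.34·e^(−0.0954·5/12) = 6.8139
Current forward F = (S − I)·e^(rT) = (146.19 − 6.8139)·e^(0.0954·7/12) = 139.3761 × 1.057228 = 147.3523
Value (long) = (F − K)·e^(−rT) = (147.3523 − 146.56) × 0.945870 = 0.7494
Value = HK$0.75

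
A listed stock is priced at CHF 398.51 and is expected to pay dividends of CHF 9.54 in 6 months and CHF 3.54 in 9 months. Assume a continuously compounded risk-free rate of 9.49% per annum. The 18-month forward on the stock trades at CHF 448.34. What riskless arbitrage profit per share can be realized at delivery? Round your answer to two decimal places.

PV(dividends) I = 9.54·e^(−0.0949·6/12) + 3.54·e^(−0.0949·9/12) = 12.3947
Fair forward F* = (S − I)·e^(rT) = (398.51 − 12.3947)·e^0.142350 = 386.1153 × 1.152980 = 445.1832
Market CHF 448.34 > fair 445.1832: forward overpriced → cash-and-carry (borrow at r, buy the stock and collect the dividends, short the forward).
Profit at T = |F_mkt − F*| = |448.34 − 445.1832| = CHF 3.16 per share

CHF 3.16 per share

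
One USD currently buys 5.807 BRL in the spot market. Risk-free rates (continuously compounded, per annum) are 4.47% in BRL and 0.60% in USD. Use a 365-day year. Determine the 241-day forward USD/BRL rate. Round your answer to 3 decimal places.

F = S·e^((r_BRL − r_USD)T) = 5.807 · e^((0.0447 − 0.0060) × 241/365)
= 5.807 · e^0.025553 = 5.807 × 1.025882
F = 5.957 BRL per USD

5.957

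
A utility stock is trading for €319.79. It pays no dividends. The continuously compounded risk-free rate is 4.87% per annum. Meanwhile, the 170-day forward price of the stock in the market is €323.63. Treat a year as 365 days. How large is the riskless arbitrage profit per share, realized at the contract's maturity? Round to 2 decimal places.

Fair forward: F* = S·e^(carry·T), with carry = r = 0.0487
F* = 319.79 · e^(0.0487 × 170/365) = 319.79 · e^0.022682 = 319.79 × 1.022941 = €327.1263
Market €323.63 < fair €327.1263: forward underpriced → reverse cash-and-carry (short spot, go long the forward).
At maturity, profit = |F_mkt − F*| = |323.63 − 327.1263| = €3.50 per share

€3.50 per share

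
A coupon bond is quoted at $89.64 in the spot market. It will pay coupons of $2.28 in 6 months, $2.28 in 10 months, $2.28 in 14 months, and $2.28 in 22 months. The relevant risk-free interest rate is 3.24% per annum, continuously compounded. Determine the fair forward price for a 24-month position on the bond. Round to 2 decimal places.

PV(coupons) I = 2.28·e^(−0.0324·6/12) + 2.28·e^(−0.0324·10/12) + 2.28·e^(−0.0324·14/12) + 2.28·e^(−0.0324·22/12)
I = 2.2434 + 2.2193 + 2.1954 + 2.1485 = 8.8066
F = (S − I)·e^(rT) = (89.64 − 8.8066) · e^(0.0324·24/12)
= 80.8334 · e^0.064800 = 80.8334 × 1.066946 = $86.24

$86.24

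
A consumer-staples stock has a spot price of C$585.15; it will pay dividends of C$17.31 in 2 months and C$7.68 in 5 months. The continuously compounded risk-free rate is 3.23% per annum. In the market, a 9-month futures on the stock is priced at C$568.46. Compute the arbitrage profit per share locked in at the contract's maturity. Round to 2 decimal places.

PV(dividends) I = 17.31·e^(−0.0323·2/12) + 7.68·e^(−0.0323·5/12) = 24.7944
Fair futures F* = (S − I)·e^(rT) = (585.15 − 24.7944)·e^0.024225 = 560.3556 × 1.024521 = 574.0961
Market C$568.46 < fair 574.0961: forward underpriced → reverse cash-and-carry (short the stock, invest proceeds at r, pay the dividends, go long the forward).
Profit at T = |F_mkt − F*| = |568.46 − 574.0961| = C$5.64 per share

C$5.64 per share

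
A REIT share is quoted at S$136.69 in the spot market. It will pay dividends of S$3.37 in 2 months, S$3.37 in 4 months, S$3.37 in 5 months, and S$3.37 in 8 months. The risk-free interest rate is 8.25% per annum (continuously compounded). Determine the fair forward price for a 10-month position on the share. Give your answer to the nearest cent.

S$132.44

PV(dividends) I = 3.37·e^(−0.0825·2/12) + 3.37·e^(−0.0825·4/12) + 3.37·e^(−0.0825·5/12) + 3.37·e^(−0.0825·8/12)
I = 3.3240 + 3.2786 + 3.2561 + 3.1897 = 13.0484
F = (S − I)·e^(rT) = (136.69 − 13.0484) · e^(0.0825·10/12)
= 123.6416 · e^0.068750 = 123.6416 × 1.071168 = S$132.44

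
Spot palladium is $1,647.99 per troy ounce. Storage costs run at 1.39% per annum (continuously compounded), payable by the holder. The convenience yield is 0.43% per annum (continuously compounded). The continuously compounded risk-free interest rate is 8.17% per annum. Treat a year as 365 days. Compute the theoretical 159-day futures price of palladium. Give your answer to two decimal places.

Net carry = r + u − y = 0.0817 + 0.0139 − 0.0043 = 0.0913
F = S·e^((r+u−y)T) = 1647.99 · e^(0.0913 × 159/365) = 1647.99 · e^0.03977178
= 1647.99 × 1.04057327 = $1,714.85 per troy ounce

$1,714.85 per troy ounce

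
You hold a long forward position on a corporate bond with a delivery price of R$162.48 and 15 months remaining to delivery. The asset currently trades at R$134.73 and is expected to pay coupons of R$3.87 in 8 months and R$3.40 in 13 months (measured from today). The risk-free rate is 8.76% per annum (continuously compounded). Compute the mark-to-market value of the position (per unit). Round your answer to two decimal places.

PV(remaining coupons) I = 3.87·e^(−0.0876·8/12) + 3.40·e^(−0.0876·13/12) = 6.7426
Current forward F = (S − I)·e^(rT) = (134.73 − 6.7426)·e^(0.0876·15/12) = 127.9874 × 1.115720 = 142.7981
Value (long) = (F − K)·e^(−rT) = (142.7981 − 162.48) × 0.896282 = -17.6405
Value = -R$17.64

-R$17.64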